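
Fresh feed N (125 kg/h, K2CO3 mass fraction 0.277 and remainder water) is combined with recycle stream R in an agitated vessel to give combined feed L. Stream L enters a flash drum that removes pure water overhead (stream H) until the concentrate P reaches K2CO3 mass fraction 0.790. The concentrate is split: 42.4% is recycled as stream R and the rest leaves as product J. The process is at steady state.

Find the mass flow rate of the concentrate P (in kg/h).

Overall K2CO3 balance (none leaves overhead): K2CO3 in fresh feed = K2CO3 in product, i.e. 125×0.277 = (1−0.424)·P·0.790.
P = 34.625/(0.790×0.576) = 76.092 kg/h.

76.09 kg/h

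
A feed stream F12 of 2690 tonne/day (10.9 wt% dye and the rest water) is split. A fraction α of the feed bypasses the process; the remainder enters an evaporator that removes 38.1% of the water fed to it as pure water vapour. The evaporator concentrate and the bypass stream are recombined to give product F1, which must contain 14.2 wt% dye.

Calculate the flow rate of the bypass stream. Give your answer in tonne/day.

848.5 tonne/day

All 2690×0.109 = 293.21 tonne/day of dye reaches F1, so F1 = 293.21/0.142 = 2064.9 tonne/day and vapour = 625.14 tonne/day.
The evaporator receives (1−α)·2690 of feed at 0.891 water and removes 0.381 of that water:
0.381×0.891×(1−α)×2690 = 625.14
(1−α) = 625.14/913.18 = 0.6846;  α = 0.3154.
Bypass flow = 0.3154×2690 = 848.49 tonne/day.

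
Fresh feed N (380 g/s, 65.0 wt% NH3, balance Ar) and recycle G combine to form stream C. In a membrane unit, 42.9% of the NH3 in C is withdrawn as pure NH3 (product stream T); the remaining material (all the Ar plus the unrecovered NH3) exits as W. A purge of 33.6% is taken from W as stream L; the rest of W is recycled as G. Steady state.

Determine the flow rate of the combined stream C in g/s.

Ar enters only via N and leaves only via the purge: 380×0.350 = 0.336×(Ar in W), and the membrane unit passes all Ar, so Ar in C = Ar in W = 395.83 g/s.
NH3 in C: m_A = 380×0.650 + (1−0.336)·(1−0.429)·m_A, so m_A = 247/0.6209 = 397.84 g/s.
C = 397.84 + 395.83 = 793.67 g/s.

793.7 g/s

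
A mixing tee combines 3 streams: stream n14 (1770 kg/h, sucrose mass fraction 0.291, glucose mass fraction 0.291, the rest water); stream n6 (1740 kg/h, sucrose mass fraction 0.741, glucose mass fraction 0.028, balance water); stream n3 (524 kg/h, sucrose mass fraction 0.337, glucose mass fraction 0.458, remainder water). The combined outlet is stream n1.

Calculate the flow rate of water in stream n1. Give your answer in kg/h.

1249 kg/h

water out = water in = 1770×0.418 + 1740×0.231 + 524×0.205 = 1249.2 kg/h.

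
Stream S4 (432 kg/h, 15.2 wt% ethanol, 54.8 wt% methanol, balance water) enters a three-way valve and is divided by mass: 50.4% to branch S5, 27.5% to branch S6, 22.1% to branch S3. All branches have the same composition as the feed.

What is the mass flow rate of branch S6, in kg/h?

118.8 kg/h

Branch S6 flow = 0.275×432 = 118.8 kg/h.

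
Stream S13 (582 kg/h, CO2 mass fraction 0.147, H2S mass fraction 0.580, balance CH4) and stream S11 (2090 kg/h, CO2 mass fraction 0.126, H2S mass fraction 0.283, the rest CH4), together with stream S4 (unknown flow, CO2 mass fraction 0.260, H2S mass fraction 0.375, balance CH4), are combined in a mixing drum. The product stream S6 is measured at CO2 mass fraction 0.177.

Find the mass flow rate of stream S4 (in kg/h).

Let S4 be the unknown flow. Total out = 2672 + S4.
CO2 balance: 348.89 + 0.260·S4 = 0.177·(2672 + S4)
(0.260 − 0.177)·S4 = 0.177×2672 − 348.89 = 124.05
S4 = 124.05 / 0.083 = 1494.6 kg/h

1495 kg/h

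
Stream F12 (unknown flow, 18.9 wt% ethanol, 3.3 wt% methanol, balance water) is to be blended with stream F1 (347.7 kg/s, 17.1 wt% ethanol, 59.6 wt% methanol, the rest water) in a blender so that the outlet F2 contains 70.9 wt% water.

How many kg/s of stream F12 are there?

2399 kg/s

Let F12 be the unknown flow. Total out = 347.7 + F12.
water balance: 81.014 + 0.778·F12 = 0.709·(347.7 + F12)
(0.778 − 0.709)·F12 = 0.709×347.7 − 81.014 = 165.51
F12 = 165.51 / 0.069 = 2398.6 kg/s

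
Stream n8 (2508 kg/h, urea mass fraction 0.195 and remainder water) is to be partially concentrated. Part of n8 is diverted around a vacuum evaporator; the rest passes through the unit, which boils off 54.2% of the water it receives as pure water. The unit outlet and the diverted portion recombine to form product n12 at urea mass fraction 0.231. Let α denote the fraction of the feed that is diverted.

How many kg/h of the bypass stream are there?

1612 kg/h

All 2508×0.195 = 489.06 kg/h of urea reaches n12, so n12 = 489.06/0.231 = 2117.1 kg/h and vapour = 390.86 kg/h.
The evaporator receives (1−α)·2508 of feed at 0.805 water and removes 0.542 of that water:
0.542×0.805×(1−α)×2508 = 390.86
(1−α) = 390.86/1094.3 = 0.3572;  α = 0.6428.
Bypass flow = 0.6428×2508 = 1612.2 kg/h.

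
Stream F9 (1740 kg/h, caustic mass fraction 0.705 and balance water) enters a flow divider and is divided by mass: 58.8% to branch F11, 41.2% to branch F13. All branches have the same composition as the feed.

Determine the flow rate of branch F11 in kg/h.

Branch F11 flow = 0.588×1740 = 1023.1 kg/h.

1023 kg/h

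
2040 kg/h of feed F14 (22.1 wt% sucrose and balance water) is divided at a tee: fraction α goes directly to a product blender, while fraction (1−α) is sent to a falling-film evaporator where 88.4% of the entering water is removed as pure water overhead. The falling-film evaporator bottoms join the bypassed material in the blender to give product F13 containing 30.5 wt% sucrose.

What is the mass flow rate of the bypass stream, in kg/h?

1224 kg/h

All 2040×0.221 = 450.84 kg/h of sucrose reaches F13, so F13 = 450.84/0.305 = 1478.2 kg/h and vapour = 561.84 kg/h.
The evaporator receives (1−α)·2040 of feed at 0.779 water and removes 0.884 of that water:
0.884×0.779×(1−α)×2040 = 561.84
(1−α) = 561.84/1404.8 = 0.3999;  α = 0.6001.
Bypass flow = 0.6001×2040 = 1224.1 kg/h.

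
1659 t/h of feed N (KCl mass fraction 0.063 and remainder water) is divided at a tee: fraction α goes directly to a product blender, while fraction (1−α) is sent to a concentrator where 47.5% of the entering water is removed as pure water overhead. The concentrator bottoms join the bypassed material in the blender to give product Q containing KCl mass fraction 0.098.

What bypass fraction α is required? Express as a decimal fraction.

All 1659×0.063 = 104.52 t/h of KCl reaches Q, so Q = 104.52/0.098 = 1066.5 t/h and vapour = 592.5 t/h.
The evaporator receives (1−α)·1659 of feed at 0.937 water and removes 0.475 of that water:
0.475×0.937×(1−α)×1659 = 592.5
(1−α) = 592.5/738.38 = 0.8024;  α = 0.1976.

0.198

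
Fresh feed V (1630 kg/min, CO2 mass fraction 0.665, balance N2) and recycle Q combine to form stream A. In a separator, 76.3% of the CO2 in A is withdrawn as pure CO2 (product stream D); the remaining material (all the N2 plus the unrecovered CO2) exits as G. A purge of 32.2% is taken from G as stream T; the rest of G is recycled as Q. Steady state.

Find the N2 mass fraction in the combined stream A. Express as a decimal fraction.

0.568

N2 enters only via V and leaves only via the purge: 1630×0.335 = 0.322×(N2 in G), and the separator passes all N2, so N2 in A = N2 in G = 1695.8 kg/min.
CO2 in A: m_A = 1630×0.665 + (1−0.322)·(1−0.763)·m_A, so m_A = 1084/0.8393 = 1291.5 kg/min.
A = 1291.5 + 1695.8 = 2987.3 kg/min.
N2 fraction in A = 1695.8/2987.3 = 0.568.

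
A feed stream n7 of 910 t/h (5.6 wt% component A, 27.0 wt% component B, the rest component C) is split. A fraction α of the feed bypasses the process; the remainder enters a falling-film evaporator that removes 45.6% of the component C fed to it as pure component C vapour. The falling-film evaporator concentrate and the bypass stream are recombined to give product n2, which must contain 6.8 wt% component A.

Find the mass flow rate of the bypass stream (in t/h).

All 910×0.056 = 50.96 t/h of component A reaches n2, so n2 = 50.96/0.068 = 749.41 t/h and vapour = 160.59 t/h.
The evaporator receives (1−α)·910 of feed at 0.674 component C and removes 0.456 of that component C:
0.456×0.674×(1−α)×910 = 160.59
(1−α) = 160.59/279.68 = 0.5742;  α = 0.4258.
Bypass flow = 0.4258×910 = 387.5 t/h.

387.5 t/h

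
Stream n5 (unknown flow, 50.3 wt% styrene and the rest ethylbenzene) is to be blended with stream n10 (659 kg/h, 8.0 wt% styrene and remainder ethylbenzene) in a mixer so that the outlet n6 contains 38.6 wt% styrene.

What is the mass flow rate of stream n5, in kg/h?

1724 kg/h

Let n5 be the unknown flow. Total out = 659 + n5.
styrene balance: 52.72 + 0.503·n5 = 0.386·(659 + n5)
(0.503 − 0.386)·n5 = 0.386×659 − 52.72 = 201.65
n5 = 201.65 / 0.117 = 1723.5 kg/h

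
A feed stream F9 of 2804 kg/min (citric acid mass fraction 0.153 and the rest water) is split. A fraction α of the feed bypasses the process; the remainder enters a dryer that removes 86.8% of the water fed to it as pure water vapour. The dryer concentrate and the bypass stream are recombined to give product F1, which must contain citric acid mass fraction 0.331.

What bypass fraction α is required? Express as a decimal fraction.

All 2804×0.153 = 429.01 kg/min of citric acid reaches F1, so F1 = 429.01/0.331 = 1296.1 kg/min and vapour = 1507.9 kg/min.
The evaporator receives (1−α)·2804 of feed at 0.847 water and removes 0.868 of that water:
0.868×0.847×(1−α)×2804 = 1507.9
(1−α) = 1507.9/2061.5 = 0.7315;  α = 0.2685.

0.269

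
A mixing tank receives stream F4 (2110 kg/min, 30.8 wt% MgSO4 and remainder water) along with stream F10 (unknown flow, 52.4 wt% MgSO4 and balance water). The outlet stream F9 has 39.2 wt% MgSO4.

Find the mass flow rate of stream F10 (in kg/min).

1343 kg/min

Let F10 be the unknown flow. Total out = 2110 + F10.
MgSO4 balance: 649.88 + 0.524·F10 = 0.392·(2110 + F10)
(0.524 − 0.392)·F10 = 0.392×2110 − 649.88 = 177.24
F10 = 177.24 / 0.132 = 1342.7 kg/min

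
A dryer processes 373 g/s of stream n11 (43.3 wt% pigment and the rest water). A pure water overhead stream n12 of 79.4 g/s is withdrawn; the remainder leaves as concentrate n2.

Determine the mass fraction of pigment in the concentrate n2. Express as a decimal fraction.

pigment is not removed: 373×0.433 = 161.51 g/s of pigment enters n2.
Concentrate = 373 − 79.4 = 293.6 g/s.
Mass fraction = 161.51/293.6 = 0.550.

0.550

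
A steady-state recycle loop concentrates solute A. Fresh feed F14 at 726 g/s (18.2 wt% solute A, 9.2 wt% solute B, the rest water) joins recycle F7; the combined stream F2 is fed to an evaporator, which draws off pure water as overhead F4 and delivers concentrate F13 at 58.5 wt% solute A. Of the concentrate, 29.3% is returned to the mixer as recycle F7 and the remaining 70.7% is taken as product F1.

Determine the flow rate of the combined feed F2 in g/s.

Overall solute A balance (none leaves overhead): solute A in fresh feed = solute A in product, i.e. 726×0.182 = (1−0.293)·F13·0.585.
F13 = 132.13/(0.585×0.707) = 319.47 g/s.
Recycle F7 = 0.293×319.47 = 93.605 g/s.
Combined feed F2 = 726 + 93.605 = 819.61 g/s.

819.6 g/s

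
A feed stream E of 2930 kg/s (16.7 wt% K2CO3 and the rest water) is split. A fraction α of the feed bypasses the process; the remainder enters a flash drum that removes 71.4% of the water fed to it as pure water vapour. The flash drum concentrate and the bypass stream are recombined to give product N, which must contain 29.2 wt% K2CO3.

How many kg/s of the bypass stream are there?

All 2930×0.167 = 489.31 kg/s of K2CO3 reaches N, so N = 489.31/0.292 = 1675.7 kg/s and vapour = 1254.3 kg/s.
The evaporator receives (1−α)·2930 of feed at 0.833 water and removes 0.714 of that water:
0.714×0.833×(1−α)×2930 = 1254.3
(1−α) = 1254.3/1742.7 = 0.7198;  α = 0.2802.
Bypass flow = 0.2802×2930 = 821.12 kg/s.

821.1 kg/s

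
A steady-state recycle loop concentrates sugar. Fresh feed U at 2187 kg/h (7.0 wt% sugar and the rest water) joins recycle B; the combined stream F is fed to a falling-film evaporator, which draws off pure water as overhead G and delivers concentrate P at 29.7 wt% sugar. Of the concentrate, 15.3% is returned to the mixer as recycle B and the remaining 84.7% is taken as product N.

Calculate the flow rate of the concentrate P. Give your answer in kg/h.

Overall sugar balance (none leaves overhead): sugar in fresh feed = sugar in product, i.e. 2187×0.070 = (1−0.153)·P·0.297.
P = 153.09/(0.297×0.847) = 608.56 kg/h.

608.6 kg/h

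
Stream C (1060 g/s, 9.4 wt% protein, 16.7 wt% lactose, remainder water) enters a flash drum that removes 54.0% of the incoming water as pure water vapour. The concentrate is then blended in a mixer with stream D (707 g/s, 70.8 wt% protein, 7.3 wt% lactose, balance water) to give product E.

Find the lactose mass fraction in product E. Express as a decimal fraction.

Vapour removed = 0.540×0.739×1060 = 423 g/s; concentrate = 637 g/s.
lactose reaching the mixer = 177.02 (from concentrate) + 707×0.073 = 228.63 g/s.
Product flow = 637 + 707 = 1344 g/s; lactose fraction = 0.1701.

0.1701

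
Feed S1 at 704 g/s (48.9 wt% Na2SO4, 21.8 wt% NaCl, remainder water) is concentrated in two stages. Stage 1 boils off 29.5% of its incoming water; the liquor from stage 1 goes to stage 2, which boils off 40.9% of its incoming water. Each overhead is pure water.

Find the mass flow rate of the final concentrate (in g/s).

583.7 g/s

water in feed = 704×0.293 = 206.27 g/s.
After stage 1: water left = (1−0.295)×206.27 = 145.42; stream total = 643.15 g/s.
After stage 2: water left = (1−0.409)×145.42 = 85.944; final concentrate = 583.67 g/s.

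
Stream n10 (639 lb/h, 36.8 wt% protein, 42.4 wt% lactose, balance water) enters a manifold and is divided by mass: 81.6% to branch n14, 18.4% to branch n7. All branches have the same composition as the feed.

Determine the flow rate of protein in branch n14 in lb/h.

Branch n14 total = 0.816×639 = 521.42 lb/h.
protein in n14 = 0.368×521.42 = 191.88 lb/h.

191.9 lb/h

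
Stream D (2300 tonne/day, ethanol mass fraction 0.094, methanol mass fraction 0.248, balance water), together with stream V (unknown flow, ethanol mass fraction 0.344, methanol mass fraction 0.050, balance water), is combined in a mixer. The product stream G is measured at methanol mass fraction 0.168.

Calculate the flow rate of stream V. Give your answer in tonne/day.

1559 tonne/day

Let V be the unknown flow. Total out = 2300 + V.
methanol balance: 570.4 + 0.050·V = 0.168·(2300 + V)
(0.050 − 0.168)·V = 0.168×2300 − 570.4 = -184
V = -184 / -0.118 = 1559.3 tonne/day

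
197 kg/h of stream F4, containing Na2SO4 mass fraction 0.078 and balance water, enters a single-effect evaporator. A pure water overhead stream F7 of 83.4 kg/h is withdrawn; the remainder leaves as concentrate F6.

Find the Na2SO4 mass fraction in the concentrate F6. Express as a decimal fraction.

0.135

Na2SO4 is not removed: 197×0.078 = 15.366 kg/h of Na2SO4 enters F6.
Concentrate = 197 − 83.4 = 113.6 kg/h.
Mass fraction = 15.366/113.6 = 0.135.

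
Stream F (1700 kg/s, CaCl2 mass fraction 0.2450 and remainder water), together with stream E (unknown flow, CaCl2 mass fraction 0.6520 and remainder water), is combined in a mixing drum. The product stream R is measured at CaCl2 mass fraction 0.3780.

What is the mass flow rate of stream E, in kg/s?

825.2 kg/s

Let E be the unknown flow. Total out = 1700 + E.
CaCl2 balance: 416.5 + 0.652·E = 0.378·(1700 + E)
(0.652 − 0.378)·E = 0.378×1700 − 416.5 = 226.1
E = 226.1 / 0.274 = 825.18 kg/s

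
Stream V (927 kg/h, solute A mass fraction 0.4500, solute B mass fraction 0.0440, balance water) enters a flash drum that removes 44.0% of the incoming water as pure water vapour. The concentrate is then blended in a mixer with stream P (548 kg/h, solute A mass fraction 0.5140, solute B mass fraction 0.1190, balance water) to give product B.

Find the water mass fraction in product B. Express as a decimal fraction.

0.3656

Vapour removed = 0.440×0.506×927 = 206.39 kg/h; concentrate = 720.61 kg/h.
water reaching the mixer = 262.67 (from concentrate) + 548×0.367 = 463.79 kg/h.
Product flow = 720.61 + 548 = 1268.6 kg/h; water fraction = 0.3656.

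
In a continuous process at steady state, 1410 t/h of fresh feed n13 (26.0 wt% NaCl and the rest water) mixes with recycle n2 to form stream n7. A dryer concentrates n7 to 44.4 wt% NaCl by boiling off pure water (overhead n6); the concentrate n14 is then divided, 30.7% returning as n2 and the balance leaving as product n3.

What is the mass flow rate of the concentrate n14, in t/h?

Overall NaCl balance (none leaves overhead): NaCl in fresh feed = NaCl in product, i.e. 1410×0.260 = (1−0.307)·n14·0.444.
n14 = 366.6/(0.444×0.693) = 1191.5 t/h.

1191 t/h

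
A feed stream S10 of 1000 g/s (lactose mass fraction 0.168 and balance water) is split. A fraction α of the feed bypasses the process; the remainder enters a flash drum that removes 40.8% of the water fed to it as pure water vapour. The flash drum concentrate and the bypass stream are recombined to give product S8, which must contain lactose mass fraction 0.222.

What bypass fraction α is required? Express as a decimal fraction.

0.283

All 1000×0.168 = 168 g/s of lactose reaches S8, so S8 = 168/0.222 = 756.76 g/s and vapour = 243.24 g/s.
The evaporator receives (1−α)·1000 of feed at 0.832 water and removes 0.408 of that water:
0.408×0.832×(1−α)×1000 = 243.24
(1−α) = 243.24/339.46 = 0.7166;  α = 0.2834.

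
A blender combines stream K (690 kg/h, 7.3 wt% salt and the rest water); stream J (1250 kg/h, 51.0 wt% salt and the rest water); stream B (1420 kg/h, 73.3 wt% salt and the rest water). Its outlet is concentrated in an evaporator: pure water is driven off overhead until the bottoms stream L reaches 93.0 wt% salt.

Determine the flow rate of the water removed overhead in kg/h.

1501 kg/h

salt entering = 690×0.073 + 1250×0.510 + 1420×0.733 = 1728.7 kg/h.
All salt reports to L, so L = 1728.7/0.930 = 1858.8 kg/h.
Total feed = 3360 kg/h; overhead = 3360 − 1858.8 = 1501.2 kg/h.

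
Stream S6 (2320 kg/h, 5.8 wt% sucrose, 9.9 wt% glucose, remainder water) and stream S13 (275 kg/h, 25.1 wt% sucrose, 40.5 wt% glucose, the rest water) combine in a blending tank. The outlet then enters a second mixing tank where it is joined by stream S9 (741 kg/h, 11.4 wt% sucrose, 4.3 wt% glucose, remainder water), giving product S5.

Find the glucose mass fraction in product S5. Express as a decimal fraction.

Overall, product flow = 3336 kg/h.
glucose in = 2320×0.099 + 275×0.405 + 741×0.043 = 372.92 kg/h.
glucose fraction in S5 = 0.1118.

0.1118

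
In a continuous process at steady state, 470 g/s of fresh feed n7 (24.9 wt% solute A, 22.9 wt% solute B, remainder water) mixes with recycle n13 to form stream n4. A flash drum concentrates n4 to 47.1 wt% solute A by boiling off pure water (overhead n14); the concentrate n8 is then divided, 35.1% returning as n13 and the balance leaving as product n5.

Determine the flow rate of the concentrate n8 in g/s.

382.9 g/s

Overall solute A balance (none leaves overhead): solute A in fresh feed = solute A in product, i.e. 470×0.249 = (1−0.351)·n8·0.471.
n8 = 117.03/(0.471×0.649) = 382.85 g/s.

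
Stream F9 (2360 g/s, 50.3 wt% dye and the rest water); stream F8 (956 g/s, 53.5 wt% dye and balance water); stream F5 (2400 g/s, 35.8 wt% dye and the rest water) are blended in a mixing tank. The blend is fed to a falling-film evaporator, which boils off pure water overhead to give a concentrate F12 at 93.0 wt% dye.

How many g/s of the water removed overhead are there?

2966 g/s

dye entering = 2360×0.503 + 956×0.535 + 2400×0.358 = 2557.7 g/s.
All dye reports to F12, so F12 = 2557.7/0.930 = 2750.3 g/s.
Total feed = 5716 g/s; overhead = 5716 − 2750.3 = 2965.7 g/s.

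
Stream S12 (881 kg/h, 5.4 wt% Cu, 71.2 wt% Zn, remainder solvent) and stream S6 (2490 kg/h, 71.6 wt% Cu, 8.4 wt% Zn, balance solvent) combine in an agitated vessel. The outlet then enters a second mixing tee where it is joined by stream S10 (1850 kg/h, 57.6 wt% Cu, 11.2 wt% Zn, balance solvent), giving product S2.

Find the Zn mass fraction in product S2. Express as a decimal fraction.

Overall, product flow = 5221 kg/h.
Zn in = 881×0.712 + 2490×0.084 + 1850×0.112 = 1043.6 kg/h.
Zn fraction in S2 = 0.200.

0.200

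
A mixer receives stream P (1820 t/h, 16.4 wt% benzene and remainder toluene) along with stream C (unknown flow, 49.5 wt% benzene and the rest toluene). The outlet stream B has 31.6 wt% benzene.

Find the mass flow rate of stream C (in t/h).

Let C be the unknown flow. Total out = 1820 + C.
benzene balance: 298.48 + 0.495·C = 0.316·(1820 + C)
(0.495 − 0.316)·C = 0.316×1820 − 298.48 = 276.64
C = 276.64 / 0.179 = 1545.5 t/h

1545 t/h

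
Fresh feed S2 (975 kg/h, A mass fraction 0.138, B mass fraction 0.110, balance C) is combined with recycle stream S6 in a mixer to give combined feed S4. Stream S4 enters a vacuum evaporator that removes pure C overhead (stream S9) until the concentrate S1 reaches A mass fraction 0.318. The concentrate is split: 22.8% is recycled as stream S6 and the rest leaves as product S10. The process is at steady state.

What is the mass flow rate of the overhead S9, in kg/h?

551.9 kg/h

Overall A balance (none leaves overhead): A in fresh feed = A in product, i.e. 975×0.138 = (1−0.228)·S1·0.318.
S1 = 134.55/(0.318×0.772) = 548.07 kg/h.
Recycle S6 = 0.228×548.07 = 124.96 kg/h.
Combined feed S4 = 975 + 124.96 = 1100 kg/h.
Overhead S9 = S4 − S1 = 1100 − 548.07 = 551.89 kg/h.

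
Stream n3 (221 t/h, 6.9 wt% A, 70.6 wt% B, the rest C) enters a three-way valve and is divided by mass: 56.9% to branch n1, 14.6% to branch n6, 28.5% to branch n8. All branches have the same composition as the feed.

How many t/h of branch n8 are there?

62.98 t/h

Branch n8 flow = 0.285×221 = 62.985 t/h.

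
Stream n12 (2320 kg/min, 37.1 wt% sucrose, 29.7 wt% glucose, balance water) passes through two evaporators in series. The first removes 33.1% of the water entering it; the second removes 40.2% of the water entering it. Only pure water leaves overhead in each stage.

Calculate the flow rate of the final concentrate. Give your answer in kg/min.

water in feed = 2320×0.332 = 770.24 kg/min.
After stage 1: water left = (1−0.331)×770.24 = 515.29; stream total = 2065.1 kg/min.
After stage 2: water left = (1−0.402)×515.29 = 308.14; final concentrate = 1857.9 kg/min.

1858 kg/min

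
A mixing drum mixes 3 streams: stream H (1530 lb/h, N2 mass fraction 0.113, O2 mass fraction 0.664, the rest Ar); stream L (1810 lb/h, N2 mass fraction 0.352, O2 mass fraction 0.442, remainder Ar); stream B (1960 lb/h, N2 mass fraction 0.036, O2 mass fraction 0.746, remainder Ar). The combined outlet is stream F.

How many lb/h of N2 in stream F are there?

N2 out = N2 in = 1530×0.113 + 1810×0.352 + 1960×0.036 = 880.57 lb/h.

880.6 lb/h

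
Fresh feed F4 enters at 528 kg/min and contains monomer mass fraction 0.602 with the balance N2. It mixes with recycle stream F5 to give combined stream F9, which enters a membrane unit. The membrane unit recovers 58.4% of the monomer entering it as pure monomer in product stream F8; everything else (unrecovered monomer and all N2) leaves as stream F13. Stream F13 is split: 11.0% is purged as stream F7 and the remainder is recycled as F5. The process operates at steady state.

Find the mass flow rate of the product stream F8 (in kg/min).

294.8 kg/min

monomer in F9: m_A = 528×0.602 + (1−0.110)·(1−0.584)·m_A, so m_A = 317.86/0.6298 = 504.73 kg/min.
Product F8 = 0.584×504.73 = 294.76 kg/min.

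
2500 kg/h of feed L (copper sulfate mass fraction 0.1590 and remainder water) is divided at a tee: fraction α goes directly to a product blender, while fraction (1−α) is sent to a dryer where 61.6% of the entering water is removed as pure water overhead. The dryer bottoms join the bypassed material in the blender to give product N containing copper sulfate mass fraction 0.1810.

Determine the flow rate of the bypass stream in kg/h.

1913 kg/h

All 2500×0.159 = 397.5 kg/h of copper sulfate reaches N, so N = 397.5/0.181 = 2196.1 kg/h and vapour = 303.87 kg/h.
The evaporator receives (1−α)·2500 of feed at 0.841 water and removes 0.616 of that water:
0.616×0.841×(1−α)×2500 = 303.87
(1−α) = 303.87/1295.1 = 0.2346;  α = 0.7654.
Bypass flow = 0.7654×2500 = 1913.4 kg/h.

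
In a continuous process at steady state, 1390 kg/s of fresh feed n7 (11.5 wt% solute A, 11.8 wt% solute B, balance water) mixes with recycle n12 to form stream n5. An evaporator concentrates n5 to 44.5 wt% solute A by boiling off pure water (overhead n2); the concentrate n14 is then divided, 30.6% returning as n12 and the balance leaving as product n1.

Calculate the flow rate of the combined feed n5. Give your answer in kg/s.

Overall solute A balance (none leaves overhead): solute A in fresh feed = solute A in product, i.e. 1390×0.115 = (1−0.306)·n14·0.445.
n14 = 159.85/(0.445×0.694) = 517.6 kg/s.
Recycle n12 = 0.306×517.6 = 158.39 kg/s.
Combined feed n5 = 1390 + 158.39 = 1548.4 kg/s.

1548 kg/s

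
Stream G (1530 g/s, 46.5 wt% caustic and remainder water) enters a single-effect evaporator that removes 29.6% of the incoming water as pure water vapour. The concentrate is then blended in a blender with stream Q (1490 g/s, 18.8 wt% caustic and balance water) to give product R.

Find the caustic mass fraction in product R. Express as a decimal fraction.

0.357

Vapour removed = 0.296×0.535×1530 = 242.29 g/s; concentrate = 1287.7 g/s.
caustic reaching the mixer = 711.45 (from concentrate) + 1490×0.188 = 991.57 g/s.
Product flow = 1287.7 + 1490 = 2777.7 g/s; caustic fraction = 0.357.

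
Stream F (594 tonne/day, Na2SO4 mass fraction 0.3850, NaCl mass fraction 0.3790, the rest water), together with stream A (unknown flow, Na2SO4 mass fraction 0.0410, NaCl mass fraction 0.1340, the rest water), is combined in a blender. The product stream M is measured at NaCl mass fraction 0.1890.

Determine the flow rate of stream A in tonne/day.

2052 tonne/day

Let A be the unknown flow. Total out = 594 + A.
NaCl balance: 225.13 + 0.134·A = 0.189·(594 + A)
(0.134 − 0.189)·A = 0.189×594 − 225.13 = -112.86
A = -112.86 / -0.055 = 2052 tonne/day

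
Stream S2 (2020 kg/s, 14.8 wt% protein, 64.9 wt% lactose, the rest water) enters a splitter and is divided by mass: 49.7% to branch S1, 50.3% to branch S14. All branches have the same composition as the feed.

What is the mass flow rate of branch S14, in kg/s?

Branch S14 flow = 0.503×2020 = 1016.1 kg/s.

1016 kg/s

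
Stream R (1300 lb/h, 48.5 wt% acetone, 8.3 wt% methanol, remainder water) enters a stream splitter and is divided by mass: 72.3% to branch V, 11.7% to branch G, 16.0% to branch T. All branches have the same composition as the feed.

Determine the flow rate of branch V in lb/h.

939.9 lb/h

Branch V flow = 0.723×1300 = 939.9 lb/h.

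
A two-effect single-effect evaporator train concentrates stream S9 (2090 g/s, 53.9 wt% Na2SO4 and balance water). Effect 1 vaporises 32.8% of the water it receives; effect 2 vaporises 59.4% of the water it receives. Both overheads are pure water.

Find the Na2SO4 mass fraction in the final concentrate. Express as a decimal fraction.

water in feed = 2090×0.461 = 963.49 g/s.
After stage 1: water left = (1−0.328)×963.49 = 647.47; stream total = 1774 g/s.
After stage 2: water left = (1−0.594)×647.47 = 262.87; final concentrate = 1389.4 g/s.
Na2SO4 fraction = 1126.5/1389.4 = 0.8108.

0.8108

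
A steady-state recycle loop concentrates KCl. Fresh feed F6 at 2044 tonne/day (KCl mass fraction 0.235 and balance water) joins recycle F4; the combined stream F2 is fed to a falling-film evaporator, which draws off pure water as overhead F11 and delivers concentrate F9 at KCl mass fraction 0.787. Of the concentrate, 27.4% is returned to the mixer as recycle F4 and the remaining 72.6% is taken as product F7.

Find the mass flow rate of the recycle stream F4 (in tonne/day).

230.3 tonne/day

Overall KCl balance (none leaves overhead): KCl in fresh feed = KCl in product, i.e. 2044×0.235 = (1−0.274)·F9·0.787.
F9 = 480.34/(0.787×0.726) = 840.69 tonne/day.
Recycle F4 = 0.274×840.69 = 230.35 tonne/day.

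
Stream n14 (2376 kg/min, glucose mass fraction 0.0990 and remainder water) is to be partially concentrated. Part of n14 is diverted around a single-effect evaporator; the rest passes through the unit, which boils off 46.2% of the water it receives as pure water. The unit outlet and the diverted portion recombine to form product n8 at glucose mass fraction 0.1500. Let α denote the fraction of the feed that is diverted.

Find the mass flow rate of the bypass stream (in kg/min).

435.3 kg/min

All 2376×0.099 = 235.22 kg/min of glucose reaches n8, so n8 = 235.22/0.150 = 1568.2 kg/min and vapour = 807.84 kg/min.
The evaporator receives (1−α)·2376 of feed at 0.901 water and removes 0.462 of that water:
0.462×0.901×(1−α)×2376 = 807.84
(1−α) = 807.84/989.04 = 0.8168;  α = 0.1832.
Bypass flow = 0.1832×2376 = 435.3 kg/min.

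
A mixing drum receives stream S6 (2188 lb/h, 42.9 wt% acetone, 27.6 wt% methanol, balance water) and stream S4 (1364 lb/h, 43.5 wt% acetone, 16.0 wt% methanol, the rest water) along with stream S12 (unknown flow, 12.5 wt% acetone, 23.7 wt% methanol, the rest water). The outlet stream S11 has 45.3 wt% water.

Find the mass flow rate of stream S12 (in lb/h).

Let S12 be the unknown flow. Total out = 3552 + S12.
water balance: 1197.9 + 0.638·S12 = 0.453·(3552 + S12)
(0.638 − 0.453)·S12 = 0.453×3552 − 1197.9 = 411.18
S12 = 411.18 / 0.185 = 2222.6 lb/h

2223 lb/h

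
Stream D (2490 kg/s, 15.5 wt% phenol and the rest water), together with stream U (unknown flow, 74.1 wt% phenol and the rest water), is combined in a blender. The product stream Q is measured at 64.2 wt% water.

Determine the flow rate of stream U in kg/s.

1320 kg/s

Let U be the unknown flow. Total out = 2490 + U.
water balance: 2104 + 0.259·U = 0.642·(2490 + U)
(0.259 − 0.642)·U = 0.642×2490 − 2104 = -505.47
U = -505.47 / -0.383 = 1319.8 kg/s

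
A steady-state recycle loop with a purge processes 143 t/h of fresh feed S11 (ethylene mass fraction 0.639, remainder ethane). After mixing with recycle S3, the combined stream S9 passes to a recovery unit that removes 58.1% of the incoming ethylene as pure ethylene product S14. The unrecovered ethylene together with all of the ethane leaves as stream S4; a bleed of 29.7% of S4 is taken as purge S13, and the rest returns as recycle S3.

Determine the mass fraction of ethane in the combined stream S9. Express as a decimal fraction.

0.573

ethane enters only via S11 and leaves only via the purge: 143×0.361 = 0.297×(ethane in S4), and the recovery unit passes all ethane, so ethane in S9 = ethane in S4 = 173.81 t/h.
ethylene in S9: m_A = 143×0.639 + (1−0.297)·(1−0.581)·m_A, so m_A = 91.377/0.7054 = 129.53 t/h.
S9 = 129.53 + 173.81 = 303.35 t/h.
ethane fraction in S9 = 173.81/303.35 = 0.573.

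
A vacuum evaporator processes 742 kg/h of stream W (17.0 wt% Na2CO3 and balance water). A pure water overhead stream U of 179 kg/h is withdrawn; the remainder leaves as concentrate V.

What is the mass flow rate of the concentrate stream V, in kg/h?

563 kg/h

Concentrate = 742 − 179 = 563 kg/h.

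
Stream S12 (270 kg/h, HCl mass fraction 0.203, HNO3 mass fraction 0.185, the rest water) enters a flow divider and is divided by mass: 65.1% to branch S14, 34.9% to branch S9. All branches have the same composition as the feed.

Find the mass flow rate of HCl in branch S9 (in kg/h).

Branch S9 total = 0.349×270 = 94.23 kg/h.
HCl in S9 = 0.203×94.23 = 19.129 kg/h.

19.13 kg/h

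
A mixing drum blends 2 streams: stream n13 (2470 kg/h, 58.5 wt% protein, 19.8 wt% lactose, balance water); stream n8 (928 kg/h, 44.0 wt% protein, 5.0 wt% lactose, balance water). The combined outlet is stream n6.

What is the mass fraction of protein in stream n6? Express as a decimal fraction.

Total flow out = 2470 + 928 = 3398 kg/h.
protein in = 2470×0.585 + 928×0.440 = 1853.3 kg/h.
protein mass fraction in n6 = 1853.3/3398 = 0.5454.

0.5454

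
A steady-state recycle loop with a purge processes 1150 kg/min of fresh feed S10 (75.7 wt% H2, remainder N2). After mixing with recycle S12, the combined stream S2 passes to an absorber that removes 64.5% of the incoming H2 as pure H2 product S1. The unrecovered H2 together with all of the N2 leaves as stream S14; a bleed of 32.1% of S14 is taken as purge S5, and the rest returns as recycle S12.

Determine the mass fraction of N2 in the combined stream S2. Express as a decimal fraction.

0.431

N2 enters only via S10 and leaves only via the purge: 1150×0.243 = 0.321×(N2 in S14), and the absorber passes all N2, so N2 in S2 = N2 in S14 = 870.56 kg/min.
H2 in S2: m_A = 1150×0.757 + (1−0.321)·(1−0.645)·m_A, so m_A = 870.55/0.7590 = 1147 kg/min.
S2 = 1147 + 870.56 = 2017.6 kg/min.
N2 fraction in S2 = 870.56/2017.6 = 0.431.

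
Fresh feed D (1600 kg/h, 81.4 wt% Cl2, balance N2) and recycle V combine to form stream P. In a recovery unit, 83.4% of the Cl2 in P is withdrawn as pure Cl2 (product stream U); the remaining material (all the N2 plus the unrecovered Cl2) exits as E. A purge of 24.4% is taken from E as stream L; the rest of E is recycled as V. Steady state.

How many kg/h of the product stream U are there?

1242 kg/h

Cl2 in P: m_A = 1600×0.814 + (1−0.244)·(1−0.834)·m_A, so m_A = 1302.4/0.8745 = 1489.3 kg/h.
Product U = 0.834×1489.3 = 1242.1 kg/h.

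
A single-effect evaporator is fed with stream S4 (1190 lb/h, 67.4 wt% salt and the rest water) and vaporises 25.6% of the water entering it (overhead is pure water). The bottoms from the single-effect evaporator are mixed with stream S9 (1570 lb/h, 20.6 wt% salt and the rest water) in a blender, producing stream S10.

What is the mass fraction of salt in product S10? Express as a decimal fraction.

0.423

Vapour removed = 0.256×0.326×1190 = 99.313 lb/h; concentrate = 1090.7 lb/h.
salt reaching the mixer = 802.06 (from concentrate) + 1570×0.206 = 1125.5 lb/h.
Product flow = 1090.7 + 1570 = 2660.7 lb/h; salt fraction = 0.423.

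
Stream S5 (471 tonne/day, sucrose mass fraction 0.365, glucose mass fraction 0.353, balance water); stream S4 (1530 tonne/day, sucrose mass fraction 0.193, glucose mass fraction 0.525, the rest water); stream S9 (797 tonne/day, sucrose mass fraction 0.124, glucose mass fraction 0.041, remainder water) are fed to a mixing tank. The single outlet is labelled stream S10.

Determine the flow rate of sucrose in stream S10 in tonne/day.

sucrose out = sucrose in = 471×0.365 + 1530×0.193 + 797×0.124 = 566.03 tonne/day.

566 tonne/day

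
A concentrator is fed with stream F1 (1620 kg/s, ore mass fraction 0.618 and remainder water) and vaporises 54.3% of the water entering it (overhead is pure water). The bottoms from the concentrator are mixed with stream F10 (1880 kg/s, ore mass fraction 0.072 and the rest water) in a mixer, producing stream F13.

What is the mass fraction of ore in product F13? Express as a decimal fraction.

Vapour removed = 0.543×0.382×1620 = 336.03 kg/s; concentrate = 1284 kg/s.
ore reaching the mixer = 1001.2 (from concentrate) + 1880×0.072 = 1136.5 kg/s.
Product flow = 1284 + 1880 = 3164 kg/s; ore fraction = 0.359.

0.359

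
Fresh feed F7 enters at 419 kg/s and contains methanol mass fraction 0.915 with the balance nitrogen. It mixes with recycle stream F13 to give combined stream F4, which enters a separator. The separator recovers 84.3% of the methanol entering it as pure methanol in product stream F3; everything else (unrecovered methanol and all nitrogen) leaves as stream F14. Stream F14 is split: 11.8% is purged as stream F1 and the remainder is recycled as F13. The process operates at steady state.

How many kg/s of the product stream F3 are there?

375.1 kg/s

methanol in F4: m_A = 419×0.915 + (1−0.118)·(1−0.843)·m_A, so m_A = 383.38/0.8615 = 445.01 kg/s.
Product F3 = 0.843×445.01 = 375.14 kg/s.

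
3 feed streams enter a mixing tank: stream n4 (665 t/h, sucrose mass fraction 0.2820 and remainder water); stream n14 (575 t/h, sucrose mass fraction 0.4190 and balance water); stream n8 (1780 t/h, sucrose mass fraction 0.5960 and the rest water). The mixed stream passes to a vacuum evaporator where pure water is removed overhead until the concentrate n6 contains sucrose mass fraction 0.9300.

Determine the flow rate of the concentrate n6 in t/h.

1601 t/h

sucrose entering = 665×0.282 + 575×0.419 + 1780×0.596 = 1489.3 t/h.
All sucrose reports to n6, so n6 = 1489.3/0.930 = 1601.4 t/h.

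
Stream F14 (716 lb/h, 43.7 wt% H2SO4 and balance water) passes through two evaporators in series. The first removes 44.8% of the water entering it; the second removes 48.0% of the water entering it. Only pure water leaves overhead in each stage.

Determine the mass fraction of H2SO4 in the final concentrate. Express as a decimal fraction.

0.730

water in feed = 716×0.563 = 403.11 lb/h.
After stage 1: water left = (1−0.448)×403.11 = 222.52; stream total = 535.41 lb/h.
After stage 2: water left = (1−0.480)×222.52 = 115.71; final concentrate = 428.6 lb/h.
H2SO4 fraction = 312.89/428.6 = 0.730.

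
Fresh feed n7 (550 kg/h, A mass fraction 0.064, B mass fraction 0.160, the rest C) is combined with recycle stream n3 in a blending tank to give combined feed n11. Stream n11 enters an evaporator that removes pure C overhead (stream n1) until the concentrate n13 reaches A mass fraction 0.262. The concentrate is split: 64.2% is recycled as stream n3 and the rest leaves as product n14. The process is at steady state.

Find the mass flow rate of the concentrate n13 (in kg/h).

375.3 kg/h

Overall A balance (none leaves overhead): A in fresh feed = A in product, i.e. 550×0.064 = (1−0.642)·n13·0.262.
n13 = 35.2/(0.262×0.358) = 375.28 kg/h.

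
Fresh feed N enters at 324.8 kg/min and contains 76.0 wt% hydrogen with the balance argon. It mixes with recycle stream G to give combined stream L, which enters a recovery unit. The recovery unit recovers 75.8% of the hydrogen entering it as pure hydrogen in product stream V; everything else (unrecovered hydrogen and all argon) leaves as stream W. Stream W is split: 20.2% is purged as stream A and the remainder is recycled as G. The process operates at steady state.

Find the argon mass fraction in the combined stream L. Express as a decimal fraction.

argon enters only via N and leaves only via the purge: 324.8×0.240 = 0.202×(argon in W), and the recovery unit passes all argon, so argon in L = argon in W = 385.9 kg/min.
hydrogen in L: m_A = 324.8×0.760 + (1−0.202)·(1−0.758)·m_A, so m_A = 246.85/0.8069 = 305.93 kg/min.
L = 305.93 + 385.9 = 691.83 kg/min.
argon fraction in L = 385.9/691.83 = 0.558.

0.558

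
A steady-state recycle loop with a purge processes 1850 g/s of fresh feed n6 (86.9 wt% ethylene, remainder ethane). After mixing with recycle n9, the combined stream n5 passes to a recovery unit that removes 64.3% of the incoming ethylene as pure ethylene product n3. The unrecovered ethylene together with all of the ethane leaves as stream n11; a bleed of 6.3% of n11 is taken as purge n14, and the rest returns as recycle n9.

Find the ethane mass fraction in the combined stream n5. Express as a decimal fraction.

ethane enters only via n6 and leaves only via the purge: 1850×0.131 = 0.063×(ethane in n11), and the recovery unit passes all ethane, so ethane in n5 = ethane in n11 = 3846.8 g/s.
ethylene in n5: m_A = 1850×0.869 + (1−0.063)·(1−0.643)·m_A, so m_A = 1607.7/0.6655 = 2415.7 g/s.
n5 = 2415.7 + 3846.8 = 6262.6 g/s.
ethane fraction in n5 = 3846.8/6262.6 = 0.614.

0.614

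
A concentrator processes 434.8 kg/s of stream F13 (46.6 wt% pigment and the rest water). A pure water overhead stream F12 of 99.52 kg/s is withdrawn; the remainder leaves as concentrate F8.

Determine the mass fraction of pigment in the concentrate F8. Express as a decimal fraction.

0.604

pigment is not removed: 434.8×0.466 = 202.62 kg/s of pigment enters F8.
Concentrate = 434.8 − 99.52 = 335.28 kg/s.
Mass fraction = 202.62/335.28 = 0.604.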